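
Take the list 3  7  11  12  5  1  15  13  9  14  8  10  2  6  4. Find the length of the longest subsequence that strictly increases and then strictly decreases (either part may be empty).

inc[i] = longest strictly increasing subsequence ending at i; dec[i] = longest strictly decreasing subsequence starting at i:
i:      1  2  3  4  5  6  7  8  9 10 11 12 13 14 15
a[i]:   3  7 11 12  5  1 15 13  9 14  8 10  2  6  4
inc:    1  2  3  4  2  1  5  5  3  6  3  4  2  3  3
dec:    2  3  5  5  2  1  6  5  4  4  3  3  1  2  1
Best peak at i=7 (value 15): inc=5, dec=6, length 5+6−1 = 10.

10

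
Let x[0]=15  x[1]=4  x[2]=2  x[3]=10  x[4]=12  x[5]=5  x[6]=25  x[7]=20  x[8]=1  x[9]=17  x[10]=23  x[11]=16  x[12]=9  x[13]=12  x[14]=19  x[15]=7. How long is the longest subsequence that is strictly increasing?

5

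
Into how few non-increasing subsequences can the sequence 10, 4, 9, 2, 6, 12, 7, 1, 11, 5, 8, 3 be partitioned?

Place each on the leftmost legal pile:
10 → new pile 1 (tops now [10])
4 → pile 1 (tops now [4])
9 → new pile 2 (tops now [4, 9])
2 → pile 1 (tops now [2, 9])
6 → pile 2 (tops now [2, 6])
12 → new pile 3 (tops now [2, 6, 12])
7 → pile 3 (tops now [2, 6, 7])
1 → pile 1 (tops now [1, 6, 7])
11 → new pile 4 (tops now [1, 6, 7, 11])
5 → pile 2 (tops now [1, 5, 7, 11])
8 → pile 4 (tops now [1, 5, 7, 8])
3 → pile 2 (tops now [1, 3, 7, 8])
Four piles.

4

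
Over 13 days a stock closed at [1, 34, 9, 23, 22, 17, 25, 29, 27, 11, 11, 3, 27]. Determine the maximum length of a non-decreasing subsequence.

6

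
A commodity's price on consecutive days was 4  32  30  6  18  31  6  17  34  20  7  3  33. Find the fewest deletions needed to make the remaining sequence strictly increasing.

Fewest deletions = n − (longest strictly increasing subsequence).
Patience tails:
4 → extends → [4]
32 → extends → [4, 32]
30 → replaces 32 → [4, 30]
6 → replaces 30 → [4, 6]
18 → extends → [4, 6, 18]
31 → extends → [4, 6, 18, 31]
6 → already a tail → [4, 6, 18, 31]
17 → replaces 18 → [4, 6, 17, 31]
34 → extends → [4, 6, 17, 31, 34]
20 → replaces 31 → [4, 6, 17, 20, 34]
7 → replaces 17 → [4, 6, 7, 20, 34]
3 → replaces 4 → [3, 6, 7, 20, 34]
33 → replaces 34 → [3, 6, 7, 20, 33]
Longest strictly increasing subsequence has length 5, so deletions = 13 − 5 = 8.

8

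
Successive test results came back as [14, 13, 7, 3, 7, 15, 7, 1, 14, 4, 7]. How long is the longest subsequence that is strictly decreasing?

5

Negate each value so 'decreasing' becomes 'increasing', then run patience tails on the negated sequence:
-14 → extends → [-14]
-13 → extends → [-14, -13]
-7 → extends → [-14, -13, -7]
-3 → extends → [-14, -13, -7, -3]
-7 → already a tail → [-14, -13, -7, -3]
-15 → replaces -14 → [-15, -13, -7, -3]
-7 → already a tail → [-15, -13, -7, -3]
-1 → extends → [-15, -13, -7, -3, -1]
-14 → replaces -13 → [-15, -14, -7, -3, -1]
-4 → replaces -3 → [-15, -14, -7, -4, -1]
-7 → already a tail → [-15, -14, -7, -4, -1]
Five tails, so the longest strictly decreasing subsequence of the original has length 5.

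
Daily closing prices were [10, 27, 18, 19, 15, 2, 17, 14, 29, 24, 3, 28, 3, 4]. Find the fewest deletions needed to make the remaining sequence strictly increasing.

9

Fewest deletions = n − (longest strictly increasing subsequence).
Patience tails:
10 → extends → [10]
27 → extends → [10, 27]
18 → replaces 27 → [10, 18]
19 → extends → [10, 18, 19]
15 → replaces 18 → [10, 15, 19]
2 → replaces 10 → [2, 15, 19]
17 → replaces 19 → [2, 15, 17]
14 → replaces 15 → [2, 14, 17]
29 → extends → [2, 14, 17, 29]
24 → replaces 29 → [2, 14, 17, 24]
3 → replaces 14 → [2, 3, 17, 24]
28 → extends → [2, 3, 17, 24, 28]
3 → already a tail → [2, 3, 17, 24, 28]
4 → replaces 17 → [2, 3, 4, 24, 28]
Longest strictly increasing subsequence has length 5, so deletions = 14 − 5 = 9.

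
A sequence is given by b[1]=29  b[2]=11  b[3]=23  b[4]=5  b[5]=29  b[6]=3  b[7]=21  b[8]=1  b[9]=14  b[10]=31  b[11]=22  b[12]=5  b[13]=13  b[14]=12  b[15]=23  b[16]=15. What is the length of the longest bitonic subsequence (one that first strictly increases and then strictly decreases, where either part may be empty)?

inc[i] = longest strictly increasing subsequence ending at i; dec[i] = longest strictly decreasing subsequence starting at i:
i:      1  2  3  4  5  6  7  8  9 10 11 12 13 14 15 16
b[i]:  29 11 23  5 29  3 21  1 14 31 22  5 13 12 23 15
inc:    1  1  2  1  3  1  2  1  2  4  3  2  3  3  4  4
dec:    6  4  5  3  5  2  4  1  3  4  3  1  2  1  2  1
Best peak at i=5 (value 29): inc=3, dec=5, length 3+5−1 = 7.

7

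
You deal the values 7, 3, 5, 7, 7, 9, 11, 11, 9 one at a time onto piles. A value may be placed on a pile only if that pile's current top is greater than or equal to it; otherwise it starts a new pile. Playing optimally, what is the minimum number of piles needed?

5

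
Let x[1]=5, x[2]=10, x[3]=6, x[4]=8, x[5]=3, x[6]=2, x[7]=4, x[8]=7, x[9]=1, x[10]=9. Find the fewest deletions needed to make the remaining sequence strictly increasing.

6

Fewest deletions = n − (longest strictly increasing subsequence).
Patience tails:
5 → extends → [5]
10 → extends → [5, 10]
6 → replaces 10 → [5, 6]
8 → extends → [5, 6, 8]
3 → replaces 5 → [3, 6, 8]
2 → replaces 3 → [2, 6, 8]
4 → replaces 6 → [2, 4, 8]
7 → replaces 8 → [2, 4, 7]
1 → replaces 2 → [1, 4, 7]
9 → extends → [1, 4, 7, 9]
Longest strictly increasing subsequence has length 4, so deletions = 10 − 4 = 6.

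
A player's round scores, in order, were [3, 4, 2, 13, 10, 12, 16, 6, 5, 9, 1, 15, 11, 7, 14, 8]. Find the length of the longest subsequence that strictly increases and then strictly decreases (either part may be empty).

inc[i] = longest strictly increasing subsequence ending at i; dec[i] = longest strictly decreasing subsequence starting at i:
i:      1  2  3  4  5  6  7  8  9 10 11 12 13 14 15 16
a[i]:   3  4  2 13 10 12 16  6  5  9  1 15 11  7 14  8
inc:    1  2  1  3  3  4  5  3  3  4  1  5  5  4  6  5
dec:    3  3  2  5  4  4  4  3  2  2  1  3  2  1  2  1
Best peak at i=7 (value 16): inc=5, dec=4, length 5+4−1 = 8.

8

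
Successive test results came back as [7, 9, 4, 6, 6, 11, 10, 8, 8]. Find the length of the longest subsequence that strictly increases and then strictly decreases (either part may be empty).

inc[i] = longest strictly increasing subsequence ending at i; dec[i] = longest strictly decreasing subsequence starting at i:
i:      1  2  3  4  5  6  7  8  9
a[i]:   7  9  4  6  6 11 10  8  8
inc:    1  2  1  2  2  3  3  3  3
dec:    2  2  1  1  1  3  2  1  1
Best peak at i=6 (value 11): inc=3, dec=3, length 3+3−1 = 5.

5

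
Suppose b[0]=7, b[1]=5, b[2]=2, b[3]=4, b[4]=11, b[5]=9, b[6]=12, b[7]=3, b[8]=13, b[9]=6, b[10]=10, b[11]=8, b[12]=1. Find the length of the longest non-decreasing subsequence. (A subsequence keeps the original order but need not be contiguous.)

Track the smallest tail for each achievable length (allowing ties):
7 → extends → [7]
5 → replaces 7 → [5]
2 → replaces 5 → [2]
4 → extends → [2, 4]
11 → extends → [2, 4, 11]
9 → replaces 11 → [2, 4, 9]
12 → extends → [2, 4, 9, 12]
3 → replaces 4 → [2, 3, 9, 12]
13 → extends → [2, 3, 9, 12, 13]
6 → replaces 9 → [2, 3, 6, 12, 13]
10 → replaces 12 → [2, 3, 6, 10, 13]
8 → replaces 10 → [2, 3, 6, 8, 13]
1 → replaces 2 → [1, 3, 6, 8, 13]
Five tails, so the longest non-decreasing subsequence has length 5 (e.g. 2, 4, 11, 12, 13).

5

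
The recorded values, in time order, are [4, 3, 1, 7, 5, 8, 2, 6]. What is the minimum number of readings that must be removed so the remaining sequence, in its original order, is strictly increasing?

5

Fewest deletions = n − (longest strictly increasing subsequence).
i:     1 2 3 4 5 6 7 8
a[i]:  4 3 1 7 5 8 2 6
dp:    1 1 1 2 2 3 2 3
max dp = 3, so deletions = 8 − 3 = 5.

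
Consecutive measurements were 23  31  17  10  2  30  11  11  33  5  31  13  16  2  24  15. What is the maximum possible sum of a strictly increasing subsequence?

87

Let S[i] be the best sum of a strictly increasing subsequence ending at i:
i:      1  2  3  4  5  6  7  8  9 10 11 12 13 14 15 16
a[i]:  23 31 17 10  2 30 11 11 33  5 31 13 16  2 24 15
S:     23 54 17 10  2 53 21 21 87  7 84 34 50  2 74 49
Maximum is 87 (e.g. 23 + 31 + 33).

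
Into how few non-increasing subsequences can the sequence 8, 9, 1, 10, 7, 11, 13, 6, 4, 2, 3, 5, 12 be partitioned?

Place each on the leftmost legal pile:
8 → new pile 1 (tops now [8])
9 → new pile 2 (tops now [8, 9])
1 → pile 1 (tops now [1, 9])
10 → new pile 3 (tops now [1, 9, 10])
7 → pile 2 (tops now [1, 7, 10])
11 → new pile 4 (tops now [1, 7, 10, 11])
13 → new pile 5 (tops now [1, 7, 10, 11, 13])
6 → pile 2 (tops now [1, 6, 10, 11, 13])
4 → pile 2 (tops now [1, 4, 10, 11, 13])
2 → pile 2 (tops now [1, 2, 10, 11, 13])
3 → pile 3 (tops now [1, 2, 3, 11, 13])
5 → pile 4 (tops now [1, 2, 3, 5, 13])
12 → pile 5 (tops now [1, 2, 3, 5, 12])
Five piles.

5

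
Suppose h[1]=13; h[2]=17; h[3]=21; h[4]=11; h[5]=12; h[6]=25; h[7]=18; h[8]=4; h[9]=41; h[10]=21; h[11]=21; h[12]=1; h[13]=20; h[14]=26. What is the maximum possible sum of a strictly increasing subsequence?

117

Let S[i] be the best sum of a strictly increasing subsequence ending at i:
i:       1   2   3   4   5   6   7   8   9  10  11  12  13  14
h[i]:   13  17  21  11  12  25  18   4  41  21  21   1  20  26
S:      13  30  51  11  23  76  48   4 117  69  69   1  68 102
Maximum is 117 (e.g. 13 + 17 + 21 + 25 + 41).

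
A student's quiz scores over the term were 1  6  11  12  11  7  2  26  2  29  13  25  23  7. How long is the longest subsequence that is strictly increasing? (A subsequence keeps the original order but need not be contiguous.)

6

Let dp[i] be the length of the longest such subsequence ending at index i:
i:      1  2  3  4  5  6  7  8  9 10 11 12 13 14
a[i]:   1  6 11 12 11  7  2 26  2 29 13 25 23  7
dp:     1  2  3  4  3  3  2  5  2  6  5  6  6  3
Maximum dp value is 6.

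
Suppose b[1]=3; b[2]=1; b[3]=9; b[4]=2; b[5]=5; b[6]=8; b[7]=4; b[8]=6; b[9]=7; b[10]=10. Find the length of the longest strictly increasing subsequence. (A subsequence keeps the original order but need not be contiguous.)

6

Track the smallest tail for each achievable length (strict):
3 → extends → [3]
1 → replaces 3 → [1]
9 → extends → [1, 9]
2 → replaces 9 → [1, 2]
5 → extends → [1, 2, 5]
8 → extends → [1, 2, 5, 8]
4 → replaces 5 → [1, 2, 4, 8]
6 → replaces 8 → [1, 2, 4, 6]
7 → extends → [1, 2, 4, 6, 7]
10 → extends → [1, 2, 4, 6, 7, 10]
Six tails, so the longest strictly increasing subsequence has length 6 (e.g. 1, 2, 5, 6, 7, 10).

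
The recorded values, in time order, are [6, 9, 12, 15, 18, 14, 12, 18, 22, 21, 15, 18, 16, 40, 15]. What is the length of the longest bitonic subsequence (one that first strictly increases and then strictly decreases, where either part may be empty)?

inc[i] = longest strictly increasing subsequence ending at i; dec[i] = longest strictly decreasing subsequence starting at i:
i:      1  2  3  4  5  6  7  8  9 10 11 12 13 14 15
a[i]:   6  9 12 15 18 14 12 18 22 21 15 18 16 40 15
inc:    1  2  3  4  5  4  3  5  6  6  5  6  6  7  5
dec:    1  1  1  3  3  2  1  3  5  4  1  3  2  2  1
Best peak at i=9 (value 22): inc=6, dec=5, length 6+5−1 = 10.

10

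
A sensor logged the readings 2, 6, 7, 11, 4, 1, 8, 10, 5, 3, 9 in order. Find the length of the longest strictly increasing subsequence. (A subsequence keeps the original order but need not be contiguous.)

5

Let dp[i] be the length of the longest such subsequence ending at index i:
i:      1  2  3  4  5  6  7  8  9 10 11
a[i]:   2  6  7 11  4  1  8 10  5  3  9
dp:     1  2  3  4  2  1  4  5  3  2  5
Maximum dp value is 5.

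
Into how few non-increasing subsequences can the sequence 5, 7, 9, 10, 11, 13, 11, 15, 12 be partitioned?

7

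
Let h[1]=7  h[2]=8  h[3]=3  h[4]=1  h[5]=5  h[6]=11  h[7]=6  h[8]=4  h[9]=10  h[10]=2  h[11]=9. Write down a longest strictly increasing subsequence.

3, 5, 6, 10

Patience tails give the LIS length; then backtrack through the dp parents:
7 → extends → [7]
8 → extends → [7, 8]
3 → replaces 7 → [3, 8]
1 → replaces 3 → [1, 8]
5 → replaces 8 → [1, 5]
11 → extends → [1, 5, 11]
6 → replaces 11 → [1, 5, 6]
4 → replaces 5 → [1, 4, 6]
10 → extends → [1, 4, 6, 10]
2 → replaces 4 → [1, 2, 6, 10]
9 → replaces 10 → [1, 2, 6, 9]
Length 4; one witness is 3, 5, 6, 10.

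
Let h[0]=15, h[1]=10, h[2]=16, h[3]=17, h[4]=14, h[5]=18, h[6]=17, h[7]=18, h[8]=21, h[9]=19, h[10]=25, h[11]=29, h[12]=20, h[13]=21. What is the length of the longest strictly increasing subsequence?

7

Let dp[i] be the length of the longest such subsequence ending at index i:
i:      0  1  2  3  4  5  6  7  8  9 10 11 12 13
h[i]:  15 10 16 17 14 18 17 18 21 19 25 29 20 21
dp:     1  1  2  3  2  4  3  4  5  5  6  7  6  7
Maximum dp value is 7.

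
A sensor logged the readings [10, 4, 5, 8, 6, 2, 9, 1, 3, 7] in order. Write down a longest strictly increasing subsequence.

Patience tails give the LIS length; then backtrack through the dp parents:
10 → extends → [10]
4 → replaces 10 → [4]
5 → extends → [4, 5]
8 → extends → [4, 5, 8]
6 → replaces 8 → [4, 5, 6]
2 → replaces 4 → [2, 5, 6]
9 → extends → [2, 5, 6, 9]
1 → replaces 2 → [1, 5, 6, 9]
3 → replaces 5 → [1, 3, 6, 9]
7 → replaces 9 → [1, 3, 6, 7]
Length 4; one witness is 4, 5, 8, 9.

4, 5, 8, 9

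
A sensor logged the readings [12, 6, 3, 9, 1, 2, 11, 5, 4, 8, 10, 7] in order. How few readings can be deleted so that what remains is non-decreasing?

Fewest deletions = n − (longest non-decreasing subsequence).
Patience tails:
12 → extends → [12]
6 → replaces 12 → [6]
3 → replaces 6 → [3]
9 → extends → [3, 9]
1 → replaces 3 → [1, 9]
2 → replaces 9 → [1, 2]
11 → extends → [1, 2, 11]
5 → replaces 11 → [1, 2, 5]
4 → replaces 5 → [1, 2, 4]
8 → extends → [1, 2, 4, 8]
10 → extends → [1, 2, 4, 8, 10]
7 → replaces 8 → [1, 2, 4, 7, 10]
Longest non-decreasing subsequence has length 5, so deletions = 12 − 5 = 7.

7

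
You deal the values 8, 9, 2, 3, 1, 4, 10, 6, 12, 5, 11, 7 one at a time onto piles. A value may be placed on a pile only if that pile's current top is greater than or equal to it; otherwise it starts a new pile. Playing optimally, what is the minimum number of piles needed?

Place each on the leftmost legal pile:
8 → new pile 1 (tops now [8])
9 → new pile 2 (tops now [8, 9])
2 → pile 1 (tops now [2, 9])
3 → pile 2 (tops now [2, 3])
1 → pile 1 (tops now [1, 3])
4 → new pile 3 (tops now [1, 3, 4])
10 → new pile 4 (tops now [1, 3, 4, 10])
6 → pile 4 (tops now [1, 3, 4, 6])
12 → new pile 5 (tops now [1, 3, 4, 6, 12])
5 → pile 4 (tops now [1, 3, 4, 5, 12])
11 → pile 5 (tops now [1, 3, 4, 5, 11])
7 → pile 5 (tops now [1, 3, 4, 5, 7])
Five piles.

5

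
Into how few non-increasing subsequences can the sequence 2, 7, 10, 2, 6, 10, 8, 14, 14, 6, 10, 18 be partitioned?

5

Place each on the leftmost legal pile:
2 → new pile 1 (tops now [2])
7 → new pile 2 (tops now [2, 7])
10 → new pile 3 (tops now [2, 7, 10])
2 → pile 1 (tops now [2, 7, 10])
6 → pile 2 (tops now [2, 6, 10])
10 → pile 3 (tops now [2, 6, 10])
8 → pile 3 (tops now [2, 6, 8])
14 → new pile 4 (tops now [2, 6, 8, 14])
14 → pile 4 (tops now [2, 6, 8, 14])
6 → pile 2 (tops now [2, 6, 8, 14])
10 → pile 4 (tops now [2, 6, 8, 10])
18 → new pile 5 (tops now [2, 6, 8, 10, 18])
Five piles.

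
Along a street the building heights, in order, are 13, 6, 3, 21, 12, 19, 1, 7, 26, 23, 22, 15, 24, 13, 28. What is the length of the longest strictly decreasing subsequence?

5

Negate each value so 'decreasing' becomes 'increasing', then run patience tails on the negated sequence:
-13 → extends → [-13]
-6 → extends → [-13, -6]
-3 → extends → [-13, -6, -3]
-21 → replaces -13 → [-21, -6, -3]
-12 → replaces -6 → [-21, -12, -3]
-19 → replaces -12 → [-21, -19, -3]
-1 → extends → [-21, -19, -3, -1]
-7 → replaces -3 → [-21, -19, -7, -1]
-26 → replaces -21 → [-26, -19, -7, -1]
-23 → replaces -19 → [-26, -23, -7, -1]
-22 → replaces -7 → [-26, -23, -22, -1]
-15 → replaces -1 → [-26, -23, -22, -15]
-24 → replaces -23 → [-26, -24, -22, -15]
-13 → extends → [-26, -24, -22, -15, -13]
-28 → replaces -26 → [-28, -24, -22, -15, -13]
Five tails, so the longest strictly decreasing subsequence of the original has length 5.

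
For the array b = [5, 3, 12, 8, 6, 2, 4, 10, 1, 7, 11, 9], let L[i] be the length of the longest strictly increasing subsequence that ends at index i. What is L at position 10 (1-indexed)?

3

dp[i] = 1 + max{dp[j] : j<i, b[j]<b[i]} (or 1 if no such j):
i:      1  2  3  4  5  6  7  8  9 10 11 12
b[i]:   5  3 12  8  6  2  4 10  1  7 11  9
dp:     1  1  2  2  2  1  2  3  1  3  4  4
At index 10 the value is 3.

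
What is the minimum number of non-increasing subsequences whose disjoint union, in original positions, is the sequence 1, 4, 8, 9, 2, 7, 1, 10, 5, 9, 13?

6

Place each on the leftmost legal pile:
1 → new pile 1 (tops now [1])
4 → new pile 2 (tops now [1, 4])
8 → new pile 3 (tops now [1, 4, 8])
9 → new pile 4 (tops now [1, 4, 8, 9])
2 → pile 2 (tops now [1, 2, 8, 9])
7 → pile 3 (tops now [1, 2, 7, 9])
1 → pile 1 (tops now [1, 2, 7, 9])
10 → new pile 5 (tops now [1, 2, 7, 9, 10])
5 → pile 3 (tops now [1, 2, 5, 9, 10])
9 → pile 4 (tops now [1, 2, 5, 9, 10])
13 → new pile 6 (tops now [1, 2, 5, 9, 10, 13])
Six piles.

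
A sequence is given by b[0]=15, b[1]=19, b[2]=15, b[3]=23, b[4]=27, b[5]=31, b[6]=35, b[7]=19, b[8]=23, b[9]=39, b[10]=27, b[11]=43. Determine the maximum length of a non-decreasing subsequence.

8

Track the smallest tail for each achievable length (allowing ties):
15 → extends → [15]
19 → extends → [15, 19]
15 → replaces 19 → [15, 15]
23 → extends → [15, 15, 23]
27 → extends → [15, 15, 23, 27]
31 → extends → [15, 15, 23, 27, 31]
35 → extends → [15, 15, 23, 27, 31, 35]
19 → replaces 23 → [15, 15, 19, 27, 31, 35]
23 → replaces 27 → [15, 15, 19, 23, 31, 35]
39 → extends → [15, 15, 19, 23, 31, 35, 39]
27 → replaces 31 → [15, 15, 19, 23, 27, 35, 39]
43 → extends → [15, 15, 19, 23, 27, 35, 39, 43]
Eight tails, so the longest non-decreasing subsequence has length 8 (e.g. 15, 19, 23, 27, 31, 35, 39, 43).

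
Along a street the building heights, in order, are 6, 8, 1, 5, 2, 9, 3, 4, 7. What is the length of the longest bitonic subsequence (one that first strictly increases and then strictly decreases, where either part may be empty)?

inc[i] = longest strictly increasing subsequence ending at i; dec[i] = longest strictly decreasing subsequence starting at i:
i:     1 2 3 4 5 6 7 8 9
a[i]:  6 8 1 5 2 9 3 4 7
inc:   1 2 1 2 2 3 3 4 5
dec:   3 3 1 2 1 2 1 1 1
Best peak at i=9 (value 7): inc=5, dec=1, length 5+1−1 = 5.

5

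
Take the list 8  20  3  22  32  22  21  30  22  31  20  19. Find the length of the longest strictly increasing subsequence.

Track the smallest tail for each achievable length (strict):
8 → extends → [8]
20 → extends → [8, 20]
3 → replaces 8 → [3, 20]
22 → extends → [3, 20, 22]
32 → extends → [3, 20, 22, 32]
22 → already a tail → [3, 20, 22, 32]
21 → replaces 22 → [3, 20, 21, 32]
30 → replaces 32 → [3, 20, 21, 30]
22 → replaces 30 → [3, 20, 21, 22]
31 → extends → [3, 20, 21, 22, 31]
20 → already a tail → [3, 20, 21, 22, 31]
19 → replaces 20 → [3, 19, 21, 22, 31]
Five tails, so the longest strictly increasing subsequence has length 5 (e.g. 8, 20, 22, 30, 31).

5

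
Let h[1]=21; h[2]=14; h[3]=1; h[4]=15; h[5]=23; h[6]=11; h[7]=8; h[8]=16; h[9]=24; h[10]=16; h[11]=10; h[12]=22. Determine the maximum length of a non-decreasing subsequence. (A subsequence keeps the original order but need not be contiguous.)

5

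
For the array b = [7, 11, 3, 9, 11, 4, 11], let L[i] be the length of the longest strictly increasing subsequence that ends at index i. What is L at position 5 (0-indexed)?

2

dp[i] = 1 + max{dp[j] : j<i, b[j]<b[i]} (or 1 if no such j):
i:      0  1  2  3  4  5  6
b[i]:   7 11  3  9 11  4 11
dp:     1  2  1  2  3  2  3
At index 5 the value is 2.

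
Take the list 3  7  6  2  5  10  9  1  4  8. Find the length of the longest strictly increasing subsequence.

Track the smallest tail for each achievable length (strict):
3 → extends → [3]
7 → extends → [3, 7]
6 → replaces 7 → [3, 6]
2 → replaces 3 → [2, 6]
5 → replaces 6 → [2, 5]
10 → extends → [2, 5, 10]
9 → replaces 10 → [2, 5, 9]
1 → replaces 2 → [1, 5, 9]
4 → replaces 5 → [1, 4, 9]
8 → replaces 9 → [1, 4, 8]
Three tails, so the longest strictly increasing subsequence has length 3 (e.g. 3, 7, 10).

3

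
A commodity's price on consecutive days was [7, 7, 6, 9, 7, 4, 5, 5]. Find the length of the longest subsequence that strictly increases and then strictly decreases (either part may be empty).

4

inc[i] = longest strictly increasing subsequence ending at i; dec[i] = longest strictly decreasing subsequence starting at i:
i:     1 2 3 4 5 6 7 8
a[i]:  7 7 6 9 7 4 5 5
inc:   1 1 1 2 2 1 2 2
dec:   3 3 2 3 2 1 1 1
Best peak at i=4 (value 9): inc=2, dec=3, length 2+3−1 = 4.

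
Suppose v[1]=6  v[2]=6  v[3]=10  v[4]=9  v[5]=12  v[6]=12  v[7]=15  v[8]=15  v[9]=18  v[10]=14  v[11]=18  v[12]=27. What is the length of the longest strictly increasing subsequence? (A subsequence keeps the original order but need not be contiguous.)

6

Let dp[i] be the length of the longest such subsequence ending at index i:
i:      1  2  3  4  5  6  7  8  9 10 11 12
v[i]:   6  6 10  9 12 12 15 15 18 14 18 27
dp:     1  1  2  2  3  3  4  4  5  4  5  6
Maximum dp value is 6.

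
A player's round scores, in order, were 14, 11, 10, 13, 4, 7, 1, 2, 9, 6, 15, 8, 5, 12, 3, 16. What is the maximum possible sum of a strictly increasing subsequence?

Let S[i] be the best sum of a strictly increasing subsequence ending at i:
i:      1  2  3  4  5  6  7  8  9 10 11 12 13 14 15 16
a[i]:  14 11 10 13  4  7  1  2  9  6 15  8  5 12  3 16
S:     14 11 10 24  4 11  1  3 20 10 39 19  9 32  6 55
Maximum is 55 (e.g. 11 + 13 + 15 + 16).

55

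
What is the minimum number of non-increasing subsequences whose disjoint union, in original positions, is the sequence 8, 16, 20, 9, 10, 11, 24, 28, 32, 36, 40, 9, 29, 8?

The minimum number of non-increasing subsequences covering a sequence equals the length of its longest strictly increasing subsequence.
LIS length is 9 (e.g. 8, 9, 10, 11, 24, 28, 32, 36, 40), so 9 piles are needed.

9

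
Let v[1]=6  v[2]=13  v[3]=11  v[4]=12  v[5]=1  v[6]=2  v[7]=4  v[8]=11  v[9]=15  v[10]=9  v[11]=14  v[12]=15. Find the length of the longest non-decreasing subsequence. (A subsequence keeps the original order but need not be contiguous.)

Let dp[i] be the length of the longest such subsequence ending at index i:
i:      1  2  3  4  5  6  7  8  9 10 11 12
v[i]:   6 13 11 12  1  2  4 11 15  9 14 15
dp:     1  2  2  3  1  2  3  4  5  4  5  6
Maximum dp value is 6.

6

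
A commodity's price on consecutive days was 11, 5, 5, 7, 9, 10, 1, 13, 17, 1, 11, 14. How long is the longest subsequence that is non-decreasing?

Let dp[i] be the length of the longest such subsequence ending at index i:
i:      1  2  3  4  5  6  7  8  9 10 11 12
a[i]:  11  5  5  7  9 10  1 13 17  1 11 14
dp:     1  1  2  3  4  5  1  6  7  2  6  7
Maximum dp value is 7.

7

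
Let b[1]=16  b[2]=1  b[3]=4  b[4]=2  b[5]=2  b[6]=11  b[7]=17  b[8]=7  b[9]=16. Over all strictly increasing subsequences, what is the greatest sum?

Let S[i] be the best sum of a strictly increasing subsequence ending at i:
i:      1  2  3  4  5  6  7  8  9
b[i]:  16  1  4  2  2 11 17  7 16
S:     16  1  5  3  3 16 33 12 32
Maximum is 33 (e.g. 1 + 4 + 11 + 17).

33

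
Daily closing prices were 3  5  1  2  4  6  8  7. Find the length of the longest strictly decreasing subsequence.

2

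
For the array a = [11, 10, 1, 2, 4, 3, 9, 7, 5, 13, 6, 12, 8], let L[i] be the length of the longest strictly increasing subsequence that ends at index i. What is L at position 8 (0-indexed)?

dp[i] = 1 + max{dp[j] : j<i, a[j]<a[i]} (or 1 if no such j):
i:      0  1  2  3  4  5  6  7  8  9 10 11 12
a[i]:  11 10  1  2  4  3  9  7  5 13  6 12  8
dp:     1  1  1  2  3  3  4  4  4  5  5  6  6
At index 8 the value is 4.

4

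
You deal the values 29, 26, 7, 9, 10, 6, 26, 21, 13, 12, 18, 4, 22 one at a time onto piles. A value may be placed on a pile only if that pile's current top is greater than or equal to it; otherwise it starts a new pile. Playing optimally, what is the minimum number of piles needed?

6

Place each on the leftmost legal pile:
29 → new pile 1 (tops now [29])
26 → pile 1 (tops now [26])
7 → pile 1 (tops now [7])
9 → new pile 2 (tops now [7, 9])
10 → new pile 3 (tops now [7, 9, 10])
6 → pile 1 (tops now [6, 9, 10])
26 → new pile 4 (tops now [6, 9, 10, 26])
21 → pile 4 (tops now [6, 9, 10, 21])
13 → pile 4 (tops now [6, 9, 10, 13])
12 → pile 4 (tops now [6, 9, 10, 12])
18 → new pile 5 (tops now [6, 9, 10, 12, 18])
4 → pile 1 (tops now [4, 9, 10, 12, 18])
22 → new pile 6 (tops now [4, 9, 10, 12, 18, 22])
Six piles.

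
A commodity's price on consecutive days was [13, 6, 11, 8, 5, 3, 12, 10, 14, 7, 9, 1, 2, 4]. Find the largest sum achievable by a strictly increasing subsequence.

43

Let S[i] be the best sum of a strictly increasing subsequence ending at i:
i:      1  2  3  4  5  6  7  8  9 10 11 12 13 14
a[i]:  13  6 11  8  5  3 12 10 14  7  9  1  2  4
S:     13  6 17 14  5  3 29 24 43 13 23  1  3  7
Maximum is 43 (e.g. 6 + 11 + 12 + 14).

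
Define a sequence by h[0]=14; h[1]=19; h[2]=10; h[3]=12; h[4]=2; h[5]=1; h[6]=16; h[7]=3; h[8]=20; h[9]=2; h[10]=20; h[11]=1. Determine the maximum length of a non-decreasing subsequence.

5

Let dp[i] be the length of the longest such subsequence ending at index i:
i:      0  1  2  3  4  5  6  7  8  9 10 11
h[i]:  14 19 10 12  2  1 16  3 20  2 20  1
dp:     1  2  1  2  1  1  3  2  4  2  5  2
Maximum dp value is 5.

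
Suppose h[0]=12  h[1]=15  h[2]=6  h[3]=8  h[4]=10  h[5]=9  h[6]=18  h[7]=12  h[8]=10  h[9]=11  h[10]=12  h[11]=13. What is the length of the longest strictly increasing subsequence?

7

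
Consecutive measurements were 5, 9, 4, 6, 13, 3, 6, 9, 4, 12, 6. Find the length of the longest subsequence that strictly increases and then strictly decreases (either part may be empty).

inc[i] = longest strictly increasing subsequence ending at i; dec[i] = longest strictly decreasing subsequence starting at i:
i:      1  2  3  4  5  6  7  8  9 10 11
a[i]:   5  9  4  6 13  3  6  9  4 12  6
inc:    1  2  1  2  3  1  2  3  2  4  3
dec:    3  3  2  2  3  1  2  2  1  2  1
Best peak at i=5 (value 13): inc=3, dec=3, length 3+3−1 = 5.

5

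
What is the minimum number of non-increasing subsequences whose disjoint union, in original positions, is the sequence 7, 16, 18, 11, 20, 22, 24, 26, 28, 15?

8

Place each on the leftmost legal pile:
7 → new pile 1 (tops now [7])
16 → new pile 2 (tops now [7, 16])
18 → new pile 3 (tops now [7, 16, 18])
11 → pile 2 (tops now [7, 11, 18])
20 → new pile 4 (tops now [7, 11, 18, 20])
22 → new pile 5 (tops now [7, 11, 18, 20, 22])
24 → new pile 6 (tops now [7, 11, 18, 20, 22, 24])
26 → new pile 7 (tops now [7, 11, 18, 20, 22, 24, 26])
28 → new pile 8 (tops now [7, 11, 18, 20, 22, 24, 26, 28])
15 → pile 3 (tops now [7, 11, 15, 20, 22, 24, 26, 28])
Eight piles.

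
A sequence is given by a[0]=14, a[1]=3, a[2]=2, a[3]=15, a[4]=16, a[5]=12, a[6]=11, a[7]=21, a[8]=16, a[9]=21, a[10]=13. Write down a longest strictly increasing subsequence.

14, 15, 16, 21

Patience tails give the LIS length; then backtrack through the dp parents:
14 → extends → [14]
3 → replaces 14 → [3]
2 → replaces 3 → [2]
15 → extends → [2, 15]
16 → extends → [2, 15, 16]
12 → replaces 15 → [2, 12, 16]
11 → replaces 12 → [2, 11, 16]
21 → extends → [2, 11, 16, 21]
16 → already a tail → [2, 11, 16, 21]
21 → already a tail → [2, 11, 16, 21]
13 → replaces 16 → [2, 11, 13, 21]
Length 4; one witness is 14, 15, 16, 21.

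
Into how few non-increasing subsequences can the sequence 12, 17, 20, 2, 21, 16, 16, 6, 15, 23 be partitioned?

5

The minimum number of non-increasing subsequences covering a sequence equals the length of its longest strictly increasing subsequence.
LIS length is 5 (e.g. 12, 17, 20, 21, 23), so 5 piles are needed.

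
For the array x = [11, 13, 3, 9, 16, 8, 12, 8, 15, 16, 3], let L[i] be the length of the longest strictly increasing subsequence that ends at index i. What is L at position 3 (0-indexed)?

2

dp[i] = 1 + max{dp[j] : j<i, x[j]<x[i]} (or 1 if no such j):
i:      0  1  2  3  4  5  6  7  8  9 10
x[i]:  11 13  3  9 16  8 12  8 15 16  3
dp:     1  2  1  2  3  2  3  2  4  5  1
At index 3 the value is 2.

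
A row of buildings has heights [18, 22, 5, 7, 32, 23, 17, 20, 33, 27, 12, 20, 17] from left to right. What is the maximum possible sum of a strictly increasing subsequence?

105

Let S[i] be the best sum of a strictly increasing subsequence ending at i:
i:       1   2   3   4   5   6   7   8   9  10  11  12  13
a[i]:   18  22   5   7  32  23  17  20  33  27  12  20  17
S:      18  40   5  12  72  63  29  49 105  90  24  49  41
Maximum is 105 (e.g. 18 + 22 + 32 + 33).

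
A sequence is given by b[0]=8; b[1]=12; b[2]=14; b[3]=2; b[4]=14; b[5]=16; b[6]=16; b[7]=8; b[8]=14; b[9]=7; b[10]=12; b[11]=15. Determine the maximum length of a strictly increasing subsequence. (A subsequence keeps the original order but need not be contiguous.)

Track the smallest tail for each achievable length (strict):
8 → extends → [8]
12 → extends → [8, 12]
14 → extends → [8, 12, 14]
2 → replaces 8 → [2, 12, 14]
14 → already a tail → [2, 12, 14]
16 → extends → [2, 12, 14, 16]
16 → already a tail → [2, 12, 14, 16]
8 → replaces 12 → [2, 8, 14, 16]
14 → already a tail → [2, 8, 14, 16]
7 → replaces 8 → [2, 7, 14, 16]
12 → replaces 14 → [2, 7, 12, 16]
15 → replaces 16 → [2, 7, 12, 15]
Four tails, so the longest strictly increasing subsequence has length 4 (e.g. 8, 12, 14, 16).

4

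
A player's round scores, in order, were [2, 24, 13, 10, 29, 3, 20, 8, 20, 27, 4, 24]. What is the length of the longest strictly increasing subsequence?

5

Track the smallest tail for each achievable length (strict):
2 → extends → [2]
24 → extends → [2, 24]
13 → replaces 24 → [2, 13]
10 → replaces 13 → [2, 10]
29 → extends → [2, 10, 29]
3 → replaces 10 → [2, 3, 29]
20 → replaces 29 → [2, 3, 20]
8 → replaces 20 → [2, 3, 8]
20 → extends → [2, 3, 8, 20]
27 → extends → [2, 3, 8, 20, 27]
4 → replaces 8 → [2, 3, 4, 20, 27]
24 → replaces 27 → [2, 3, 4, 20, 24]
Five tails, so the longest strictly increasing subsequence has length 5 (e.g. 2, 3, 8, 20, 27).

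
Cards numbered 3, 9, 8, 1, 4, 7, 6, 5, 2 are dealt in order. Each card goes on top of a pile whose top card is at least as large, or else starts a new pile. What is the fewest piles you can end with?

Place each on the leftmost legal pile:
3 → new pile 1 (tops now [3])
9 → new pile 2 (tops now [3, 9])
8 → pile 2 (tops now [3, 8])
1 → pile 1 (tops now [1, 8])
4 → pile 2 (tops now [1, 4])
7 → new pile 3 (tops now [1, 4, 7])
6 → pile 3 (tops now [1, 4, 6])
5 → pile 3 (tops now [1, 4, 5])
2 → pile 2 (tops now [1, 2, 5])
Three piles.

3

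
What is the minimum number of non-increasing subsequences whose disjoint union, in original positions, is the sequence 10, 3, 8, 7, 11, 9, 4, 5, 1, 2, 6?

The minimum number of non-increasing subsequences covering a sequence equals the length of its longest strictly increasing subsequence.
LIS length is 4 (e.g. 3, 4, 5, 6), so 4 piles are needed.

4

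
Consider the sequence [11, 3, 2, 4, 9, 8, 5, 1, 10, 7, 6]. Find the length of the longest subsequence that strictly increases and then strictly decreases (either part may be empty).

6

inc[i] = longest strictly increasing subsequence ending at i; dec[i] = longest strictly decreasing subsequence starting at i:
i:      1  2  3  4  5  6  7  8  9 10 11
a[i]:  11  3  2  4  9  8  5  1 10  7  6
inc:    1  1  1  2  3  3  3  1  4  4  4
dec:    5  3  2  2  4  3  2  1  3  2  1
Best peak at i=5 (value 9): inc=3, dec=4, length 3+4−1 = 6.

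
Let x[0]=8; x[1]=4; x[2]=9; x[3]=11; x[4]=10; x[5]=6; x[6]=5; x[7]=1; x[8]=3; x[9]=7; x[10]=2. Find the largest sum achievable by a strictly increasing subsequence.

Let S[i] be the best sum of a strictly increasing subsequence ending at i:
i:      0  1  2  3  4  5  6  7  8  9 10
x[i]:   8  4  9 11 10  6  5  1  3  7  2
S:      8  4 17 28 27 10  9  1  4 17  3
Maximum is 28 (e.g. 8 + 9 + 11).

28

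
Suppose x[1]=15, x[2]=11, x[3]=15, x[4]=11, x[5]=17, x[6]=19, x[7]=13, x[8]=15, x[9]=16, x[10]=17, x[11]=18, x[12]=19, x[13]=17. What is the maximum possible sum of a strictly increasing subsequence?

109

Let S[i] be the best sum of a strictly increasing subsequence ending at i:
i:       1   2   3   4   5   6   7   8   9  10  11  12  13
x[i]:   15  11  15  11  17  19  13  15  16  17  18  19  17
S:      15  11  26  11  43  62  24  39  55  72  90 109  72
Maximum is 109 (e.g. 11 + 13 + 15 + 16 + 17 + 18 + 19).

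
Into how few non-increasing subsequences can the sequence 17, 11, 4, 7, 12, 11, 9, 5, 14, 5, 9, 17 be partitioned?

5

The minimum number of non-increasing subsequences covering a sequence equals the length of its longest strictly increasing subsequence.
LIS length is 5 (e.g. 4, 7, 12, 14, 17), so 5 piles are needed.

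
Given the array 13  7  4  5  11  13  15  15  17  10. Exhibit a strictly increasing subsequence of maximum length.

4, 5, 11, 13, 15, 17

Patience tails give the LIS length; then backtrack through the dp parents:
13 → extends → [13]
7 → replaces 13 → [7]
4 → replaces 7 → [4]
5 → extends → [4, 5]
11 → extends → [4, 5, 11]
13 → extends → [4, 5, 11, 13]
15 → extends → [4, 5, 11, 13, 15]
15 → already a tail → [4, 5, 11, 13, 15]
17 → extends → [4, 5, 11, 13, 15, 17]
10 → replaces 11 → [4, 5, 10, 13, 15, 17]
Length 6; one witness is 4, 5, 11, 13, 15, 17.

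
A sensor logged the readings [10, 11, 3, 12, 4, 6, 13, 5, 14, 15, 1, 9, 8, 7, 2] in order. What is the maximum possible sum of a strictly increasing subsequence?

Let S[i] be the best sum of a strictly increasing subsequence ending at i:
i:      1  2  3  4  5  6  7  8  9 10 11 12 13 14 15
a[i]:  10 11  3 12  4  6 13  5 14 15  1  9  8  7  2
S:     10 21  3 33  7 13 46 12 60 75  1 22 21 20  3
Maximum is 75 (e.g. 10 + 11 + 12 + 13 + 14 + 15).

75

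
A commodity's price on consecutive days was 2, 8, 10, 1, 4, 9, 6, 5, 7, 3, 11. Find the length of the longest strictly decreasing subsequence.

5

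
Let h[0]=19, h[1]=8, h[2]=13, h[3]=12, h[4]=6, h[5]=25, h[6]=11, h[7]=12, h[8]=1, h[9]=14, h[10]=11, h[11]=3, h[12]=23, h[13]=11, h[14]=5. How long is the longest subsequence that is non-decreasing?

5

Let dp[i] be the length of the longest such subsequence ending at index i:
i:      0  1  2  3  4  5  6  7  8  9 10 11 12 13 14
h[i]:  19  8 13 12  6 25 11 12  1 14 11  3 23 11  5
dp:     1  1  2  2  1  3  2  3  1  4  3  2  5  4  3
Maximum dp value is 5.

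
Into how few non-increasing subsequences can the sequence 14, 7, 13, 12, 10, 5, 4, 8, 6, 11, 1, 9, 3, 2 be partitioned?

3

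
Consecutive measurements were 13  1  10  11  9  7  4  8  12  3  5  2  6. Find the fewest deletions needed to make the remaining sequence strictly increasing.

9

Fewest deletions = n − (longest strictly increasing subsequence).
i:      1  2  3  4  5  6  7  8  9 10 11 12 13
a[i]:  13  1 10 11  9  7  4  8 12  3  5  2  6
dp:     1  1  2  3  2  2  2  3  4  2  3  2  4
max dp = 4, so deletions = 13 − 4 = 9.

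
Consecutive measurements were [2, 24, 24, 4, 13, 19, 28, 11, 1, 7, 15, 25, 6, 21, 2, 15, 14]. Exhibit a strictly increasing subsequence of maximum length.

2, 4, 13, 19, 28

Patience tails give the LIS length; then backtrack through the dp parents:
2 → extends → [2]
24 → extends → [2, 24]
24 → already a tail → [2, 24]
4 → replaces 24 → [2, 4]
13 → extends → [2, 4, 13]
19 → extends → [2, 4, 13, 19]
28 → extends → [2, 4, 13, 19, 28]
11 → replaces 13 → [2, 4, 11, 19, 28]
1 → replaces 2 → [1, 4, 11, 19, 28]
7 → replaces 11 → [1, 4, 7, 19, 28]
15 → replaces 19 → [1, 4, 7, 15, 28]
25 → replaces 28 → [1, 4, 7, 15, 25]
6 → replaces 7 → [1, 4, 6, 15, 25]
21 → replaces 25 → [1, 4, 6, 15, 21]
2 → replaces 4 → [1, 2, 6, 15, 21]
15 → already a tail → [1, 2, 6, 15, 21]
14 → replaces 15 → [1, 2, 6, 14, 21]
Length 5; one witness is 2, 4, 13, 19, 28.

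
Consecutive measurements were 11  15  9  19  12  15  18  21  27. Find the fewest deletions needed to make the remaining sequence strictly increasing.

3

Fewest deletions = n − (longest strictly increasing subsequence).
Patience tails:
11 → extends → [11]
15 → extends → [11, 15]
9 → replaces 11 → [9, 15]
19 → extends → [9, 15, 19]
12 → replaces 15 → [9, 12, 19]
15 → replaces 19 → [9, 12, 15]
18 → extends → [9, 12, 15, 18]
21 → extends → [9, 12, 15, 18, 21]
27 → extends → [9, 12, 15, 18, 21, 27]
Longest strictly increasing subsequence has length 6, so deletions = 9 − 6 = 3.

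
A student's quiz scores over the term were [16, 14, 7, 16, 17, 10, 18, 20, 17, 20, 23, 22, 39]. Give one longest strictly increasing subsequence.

14, 16, 17, 18, 20, 23, 39

Patience tails give the LIS length; then backtrack through the dp parents:
16 → extends → [16]
14 → replaces 16 → [14]
7 → replaces 14 → [7]
16 → extends → [7, 16]
17 → extends → [7, 16, 17]
10 → replaces 16 → [7, 10, 17]
18 → extends → [7, 10, 17, 18]
20 → extends → [7, 10, 17, 18, 20]
17 → already a tail → [7, 10, 17, 18, 20]
20 → already a tail → [7, 10, 17, 18, 20]
23 → extends → [7, 10, 17, 18, 20, 23]
22 → replaces 23 → [7, 10, 17, 18, 20, 22]
39 → extends → [7, 10, 17, 18, 20, 22, 39]
Length 7; one witness is 14, 16, 17, 18, 20, 23, 39.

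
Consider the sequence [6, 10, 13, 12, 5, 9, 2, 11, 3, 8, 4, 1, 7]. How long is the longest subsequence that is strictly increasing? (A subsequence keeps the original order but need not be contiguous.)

Track the smallest tail for each achievable length (strict):
6 → extends → [6]
10 → extends → [6, 10]
13 → extends → [6, 10, 13]
12 → replaces 13 → [6, 10, 12]
5 → replaces 6 → [5, 10, 12]
9 → replaces 10 → [5, 9, 12]
2 → replaces 5 → [2, 9, 12]
11 → replaces 12 → [2, 9, 11]
3 → replaces 9 → [2, 3, 11]
8 → replaces 11 → [2, 3, 8]
4 → replaces 8 → [2, 3, 4]
1 → replaces 2 → [1, 3, 4]
7 → extends → [1, 3, 4, 7]
Four tails, so the longest strictly increasing subsequence has length 4 (e.g. 2, 3, 4, 7).

4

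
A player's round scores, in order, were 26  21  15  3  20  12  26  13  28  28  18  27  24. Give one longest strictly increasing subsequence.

3, 12, 13, 18, 27

Patience tails give the LIS length; then backtrack through the dp parents:
26 → extends → [26]
21 → replaces 26 → [21]
15 → replaces 21 → [15]
3 → replaces 15 → [3]
20 → extends → [3, 20]
12 → replaces 20 → [3, 12]
26 → extends → [3, 12, 26]
13 → replaces 26 → [3, 12, 13]
28 → extends → [3, 12, 13, 28]
28 → already a tail → [3, 12, 13, 28]
18 → replaces 28 → [3, 12, 13, 18]
27 → extends → [3, 12, 13, 18, 27]
24 → replaces 27 → [3, 12, 13, 18, 24]
Length 5; one witness is 3, 12, 13, 18, 27.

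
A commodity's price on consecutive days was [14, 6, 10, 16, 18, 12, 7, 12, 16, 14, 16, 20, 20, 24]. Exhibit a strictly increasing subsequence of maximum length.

Patience tails give the LIS length; then backtrack through the dp parents:
14 → extends → [14]
6 → replaces 14 → [6]
10 → extends → [6, 10]
16 → extends → [6, 10, 16]
18 → extends → [6, 10, 16, 18]
12 → replaces 16 → [6, 10, 12, 18]
7 → replaces 10 → [6, 7, 12, 18]
12 → already a tail → [6, 7, 12, 18]
16 → replaces 18 → [6, 7, 12, 16]
14 → replaces 16 → [6, 7, 12, 14]
16 → extends → [6, 7, 12, 14, 16]
20 → extends → [6, 7, 12, 14, 16, 20]
20 → already a tail → [6, 7, 12, 14, 16, 20]
24 → extends → [6, 7, 12, 14, 16, 20, 24]
Length 7; one witness is 6, 10, 12, 14, 16, 20, 24.

6, 10, 12, 14, 16, 20, 24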